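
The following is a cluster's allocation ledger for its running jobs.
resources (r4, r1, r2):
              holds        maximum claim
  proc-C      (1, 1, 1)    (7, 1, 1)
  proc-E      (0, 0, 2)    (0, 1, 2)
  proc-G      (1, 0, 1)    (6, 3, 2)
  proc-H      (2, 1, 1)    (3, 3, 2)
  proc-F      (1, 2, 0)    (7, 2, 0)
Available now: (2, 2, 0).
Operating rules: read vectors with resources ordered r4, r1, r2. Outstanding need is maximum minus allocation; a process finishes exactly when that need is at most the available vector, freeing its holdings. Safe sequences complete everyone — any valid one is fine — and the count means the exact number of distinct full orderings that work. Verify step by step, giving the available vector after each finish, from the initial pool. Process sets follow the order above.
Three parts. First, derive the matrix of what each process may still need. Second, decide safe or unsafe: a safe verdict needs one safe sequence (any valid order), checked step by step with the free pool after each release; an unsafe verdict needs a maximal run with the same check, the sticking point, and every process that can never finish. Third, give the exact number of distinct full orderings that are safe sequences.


(1) Remaining need (order r4, r1, r2):
  proc-C: (6, 0, 0)
  proc-E: (0, 1, 0)
  proc-G: (5, 3, 1)
  proc-H: (1, 2, 1)
  proc-F: (6, 0, 0)
(2) UNSAFE — no complete ordering exists.
Key observation: even finishing proc-E, proc-H leaves just (4, 3, 3) free — too little r4 for any of the remaining processes.
A maximal execution: proc-E, proc-H — then nothing else fits. Step-by-step check:
  pool = (2, 2, 0)
  proc-E needs (0, 1, 0) <= (2, 2, 0) -> finishes; pool += (0, 0, 2) = (2, 2, 2)
  proc-H needs (1, 2, 1) <= (2, 2, 2) -> finishes; pool += (2, 1, 1) = (4, 3, 3)
  proc-C cannot run: need (6, 0, 0) vs free (4, 3, 3) (insufficient r4)
  proc-G cannot run: need (5, 3, 1) vs free (4, 3, 3) (insufficient r4)
  proc-F cannot run: need (6, 0, 0) vs free (4, 3, 3) (insufficient r4)
Never able to finish: proc-C, proc-G and proc-F.
(3) Exactly 0 of the possible complete orderings are safe sequences.


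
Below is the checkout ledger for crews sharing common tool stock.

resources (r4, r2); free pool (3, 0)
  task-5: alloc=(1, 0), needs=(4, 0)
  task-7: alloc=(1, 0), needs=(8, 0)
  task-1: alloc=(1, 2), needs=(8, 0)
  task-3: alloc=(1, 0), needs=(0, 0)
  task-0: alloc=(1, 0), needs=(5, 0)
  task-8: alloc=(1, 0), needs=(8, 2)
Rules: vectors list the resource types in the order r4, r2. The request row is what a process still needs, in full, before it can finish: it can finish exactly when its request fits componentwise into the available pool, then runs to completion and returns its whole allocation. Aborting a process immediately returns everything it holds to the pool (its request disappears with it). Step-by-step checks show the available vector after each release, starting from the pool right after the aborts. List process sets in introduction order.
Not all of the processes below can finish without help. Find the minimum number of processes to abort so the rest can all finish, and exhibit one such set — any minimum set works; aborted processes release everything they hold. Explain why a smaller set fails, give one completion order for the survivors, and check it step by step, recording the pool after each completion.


Minimum abort set: task-1 and task-8.
Key observation: task-7 could never have finished before the abort; with (2, 2) returned by task-1 and task-8, it fits at step 4.
Minimality, checking each single-abort alternative: task-5 alone leaves task-7 blocked (short on r4); task-7 alone leaves task-1 blocked (short on r4); task-1 alone leaves task-7 blocked (short on r4); task-3 alone leaves task-7 blocked (short on r4); task-0 alone leaves task-7 blocked (short on r4); task-8 alone leaves task-7 blocked (short on r4).
Survivors finish in the order: task-3, task-0, task-5, task-7. Step-by-step check (pool after the aborts first):
  pool = (5, 2)
  run task-3 (needs (0, 0), free (5, 2)); after release of (1, 0) the pool is (6, 2)
  run task-0 (needs (5, 0), free (6, 2)); after release of (1, 0) the pool is (7, 2)
  run task-5 (needs (4, 0), free (7, 2)); after release of (1, 0) the pool is (8, 2)
  run task-7 (needs (8, 0), free (8, 2)); after release of (1, 0) the pool is (9, 2)


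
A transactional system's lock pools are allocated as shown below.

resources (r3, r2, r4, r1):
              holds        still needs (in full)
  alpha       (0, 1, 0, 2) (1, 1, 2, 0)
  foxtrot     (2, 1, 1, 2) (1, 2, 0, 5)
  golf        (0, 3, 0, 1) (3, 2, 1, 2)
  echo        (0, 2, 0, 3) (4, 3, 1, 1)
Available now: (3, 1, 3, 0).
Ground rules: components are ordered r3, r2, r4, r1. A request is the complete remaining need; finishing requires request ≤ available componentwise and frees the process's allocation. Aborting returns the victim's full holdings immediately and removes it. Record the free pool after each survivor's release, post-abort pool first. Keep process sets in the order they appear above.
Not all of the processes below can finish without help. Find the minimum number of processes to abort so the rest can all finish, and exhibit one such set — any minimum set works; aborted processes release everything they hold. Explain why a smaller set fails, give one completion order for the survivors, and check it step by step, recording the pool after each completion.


The answer: abort foxtrot.
Key observation: echo had no path to completion before; after the abort of foxtrot ((2, 1, 1, 2) returned), step 3 is where it fits.
No smaller set exists: with zero aborts the deadlock remains.
One survivor order: golf, alpha, echo. Step-by-step check (post-abort pool first):
  pool = (5, 2, 4, 2)
  golf needs (3, 2, 1, 2) <= (5, 2, 4, 2) -> finishes; pool += (0, 3, 0, 1) = (5, 5, 4, 3)
  alpha needs (1, 1, 2, 0) <= (5, 5, 4, 3) -> finishes; pool += (0, 1, 0, 2) = (5, 6, 4, 5)
  echo needs (4, 3, 1, 1) <= (5, 6, 4, 5) -> finishes; pool += (0, 2, 0, 3) = (5, 8, 4, 8)


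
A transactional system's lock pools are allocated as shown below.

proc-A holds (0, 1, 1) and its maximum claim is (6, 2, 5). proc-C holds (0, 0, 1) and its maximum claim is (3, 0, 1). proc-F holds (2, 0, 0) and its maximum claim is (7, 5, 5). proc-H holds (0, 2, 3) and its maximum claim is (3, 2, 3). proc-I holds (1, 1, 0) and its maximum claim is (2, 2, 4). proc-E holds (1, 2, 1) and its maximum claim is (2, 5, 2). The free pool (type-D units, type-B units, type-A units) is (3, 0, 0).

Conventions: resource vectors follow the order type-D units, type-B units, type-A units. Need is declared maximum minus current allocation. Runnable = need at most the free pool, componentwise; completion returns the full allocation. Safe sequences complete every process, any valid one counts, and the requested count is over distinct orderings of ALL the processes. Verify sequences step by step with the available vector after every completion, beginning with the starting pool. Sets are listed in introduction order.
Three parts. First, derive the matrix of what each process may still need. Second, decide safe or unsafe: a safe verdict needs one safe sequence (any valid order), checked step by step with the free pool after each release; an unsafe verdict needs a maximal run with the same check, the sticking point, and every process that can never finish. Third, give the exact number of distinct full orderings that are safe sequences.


(1) Outstanding need per process (order type-D units, type-B units, type-A units):
  proc-A: (6, 1, 4)
  proc-C: (3, 0, 0)
  proc-F: (5, 5, 5)
  proc-H: (3, 0, 0)
  proc-I: (1, 1, 4)
  proc-E: (1, 3, 1)
(2) The state is SAFE; one workable sequence: proc-C, proc-H, proc-I, proc-E, proc-F, proc-A.
Key observation: proc-C is the earliest step where a requested resource binds exactly: need (3, 0, 0), pool (3, 0, 0) at its turn.
Verifying each step:
  pool = (3, 0, 0)
  proc-C needs (3, 0, 0) <= (3, 0, 0) -> finishes; pool += (0, 0, 1) = (3, 0, 1)
  proc-H needs (3, 0, 0) <= (3, 0, 1) -> finishes; pool += (0, 2, 3) = (3, 2, 4)
  proc-I needs (1, 1, 4) <= (3, 2, 4) -> finishes; pool += (1, 1, 0) = (4, 3, 4)
  proc-E needs (1, 3, 1) <= (4, 3, 4) -> finishes; pool += (1, 2, 1) = (5, 5, 5)
  proc-F needs (5, 5, 5) <= (5, 5, 5) -> finishes; pool += (2, 0, 0) = (7, 5, 5)
  proc-A needs (6, 1, 4) <= (7, 5, 5) -> finishes; pool += (0, 1, 1) = (7, 6, 6)
(3) Precisely 2 of the possible complete orderings are safe sequences.


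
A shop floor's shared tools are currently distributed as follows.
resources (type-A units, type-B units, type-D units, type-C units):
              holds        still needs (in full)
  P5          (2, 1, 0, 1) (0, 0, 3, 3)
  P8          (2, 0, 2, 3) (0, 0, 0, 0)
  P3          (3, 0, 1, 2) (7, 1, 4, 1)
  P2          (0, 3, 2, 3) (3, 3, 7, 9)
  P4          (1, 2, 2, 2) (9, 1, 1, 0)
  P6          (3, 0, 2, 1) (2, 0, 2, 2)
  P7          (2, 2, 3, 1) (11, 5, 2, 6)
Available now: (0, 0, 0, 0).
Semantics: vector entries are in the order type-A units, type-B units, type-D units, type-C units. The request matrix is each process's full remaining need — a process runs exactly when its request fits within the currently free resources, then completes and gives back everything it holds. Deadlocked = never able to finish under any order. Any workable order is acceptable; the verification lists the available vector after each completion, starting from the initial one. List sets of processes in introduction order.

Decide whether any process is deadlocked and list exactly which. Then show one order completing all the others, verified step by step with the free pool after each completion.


No process is deadlocked.
Key observation: the pool covers P8 at once, and every later process fits after earlier releases.
The rest can finish in the order P8, P6, P5, P3, P4, P2, P7. Check, step by step:
  pool = (0, 0, 0, 0)
  P8 needs (0, 0, 0, 0) <= (0, 0, 0, 0) -> finishes; pool += (2, 0, 2, 3) = (2, 0, 2, 3)
  P6 needs (2, 0, 2, 2) <= (2, 0, 2, 3) -> finishes; pool += (3, 0, 2, 1) = (5, 0, 4, 4)
  P5 needs (0, 0, 3, 3) <= (5, 0, 4, 4) -> finishes; pool += (2, 1, 0, 1) = (7, 1, 4, 5)
  P3 needs (7, 1, 4, 1) <= (7, 1, 4, 5) -> finishes; pool += (3, 0, 1, 2) = (10, 1, 5, 7)
  P4 needs (9, 1, 1, 0) <= (10, 1, 5, 7) -> finishes; pool += (1, 2, 2, 2) = (11, 3, 7, 9)
  P2 needs (3, 3, 7, 9) <= (11, 3, 7, 9) -> finishes; pool += (0, 3, 2, 3) = (11, 6, 9, 12)
  P7 needs (11, 5, 2, 6) <= (11, 6, 9, 12) -> finishes; pool += (2, 2, 3, 1) = (13, 8, 12, 13)


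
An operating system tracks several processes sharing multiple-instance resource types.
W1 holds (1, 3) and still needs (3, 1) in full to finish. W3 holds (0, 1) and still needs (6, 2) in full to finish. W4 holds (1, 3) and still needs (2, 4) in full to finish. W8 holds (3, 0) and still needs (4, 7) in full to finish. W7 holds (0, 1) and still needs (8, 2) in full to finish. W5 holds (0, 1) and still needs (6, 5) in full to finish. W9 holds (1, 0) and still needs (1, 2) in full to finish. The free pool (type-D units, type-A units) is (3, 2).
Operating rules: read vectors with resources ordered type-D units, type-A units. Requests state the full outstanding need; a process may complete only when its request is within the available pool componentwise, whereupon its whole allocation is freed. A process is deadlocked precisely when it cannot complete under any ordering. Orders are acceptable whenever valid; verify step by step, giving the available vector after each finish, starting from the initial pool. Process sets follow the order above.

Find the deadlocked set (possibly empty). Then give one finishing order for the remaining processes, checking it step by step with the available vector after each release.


No process is deadlocked.
Key observation: the pool covers W1 at once, and every later process fits after earlier releases.
One completion order for the rest: W1, W4, W8, W5, W3, W7, W9. Walking it through:
  pool = (3, 2)
  run W1 (needs (3, 1), free (3, 2)); after release of (1, 3) the pool is (4, 5)
  run W4 (needs (2, 4), free (4, 5)); after release of (1, 3) the pool is (5, 8)
  run W8 (needs (4, 7), free (5, 8)); after release of (3, 0) the pool is (8, 8)
  run W5 (needs (6, 5), free (8, 8)); after release of (0, 1) the pool is (8, 9)
  run W3 (needs (6, 2), free (8, 9)); after release of (0, 1) the pool is (8, 10)
  run W7 (needs (8, 2), free (8, 10)); after release of (0, 1) the pool is (8, 11)
  run W9 (needs (1, 2), free (8, 11)); after release of (1, 0) the pool is (9, 11)


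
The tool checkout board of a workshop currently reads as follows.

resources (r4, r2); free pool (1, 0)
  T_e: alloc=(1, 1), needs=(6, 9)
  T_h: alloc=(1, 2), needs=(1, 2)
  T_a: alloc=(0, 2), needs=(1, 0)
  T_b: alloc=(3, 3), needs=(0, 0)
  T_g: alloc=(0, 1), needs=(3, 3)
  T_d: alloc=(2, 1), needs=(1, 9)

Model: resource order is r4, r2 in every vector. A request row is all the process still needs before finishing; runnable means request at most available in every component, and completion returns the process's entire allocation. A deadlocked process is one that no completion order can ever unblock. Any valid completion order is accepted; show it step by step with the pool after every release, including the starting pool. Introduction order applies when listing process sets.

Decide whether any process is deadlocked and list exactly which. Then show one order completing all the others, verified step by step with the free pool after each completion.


Deadlocked set: T_e and T_d.
Key observation: after T_a, T_b, T_h, T_g complete, (5, 8) is the best the pool ever gets, yet each leftover process wants more r2.
The rest can finish in the order T_a, T_b, T_h, T_g. Check, step by step:
  pool = (1, 0)
  T_a: need (1, 0) fits (1, 0); releases (0, 2), pool now (1, 2)
  T_b: need (0, 0) fits (1, 2); releases (3, 3), pool now (4, 5)
  T_h: need (1, 2) fits (4, 5); releases (1, 2), pool now (5, 7)
  T_g: need (3, 3) fits (5, 7); releases (0, 1), pool now (5, 8)
The blocked processes can never fit:
  T_e cannot run: need (6, 9) vs free (5, 8) (insufficient r4 and r2)
  T_d cannot run: need (1, 9) vs free (5, 8) (insufficient r2)


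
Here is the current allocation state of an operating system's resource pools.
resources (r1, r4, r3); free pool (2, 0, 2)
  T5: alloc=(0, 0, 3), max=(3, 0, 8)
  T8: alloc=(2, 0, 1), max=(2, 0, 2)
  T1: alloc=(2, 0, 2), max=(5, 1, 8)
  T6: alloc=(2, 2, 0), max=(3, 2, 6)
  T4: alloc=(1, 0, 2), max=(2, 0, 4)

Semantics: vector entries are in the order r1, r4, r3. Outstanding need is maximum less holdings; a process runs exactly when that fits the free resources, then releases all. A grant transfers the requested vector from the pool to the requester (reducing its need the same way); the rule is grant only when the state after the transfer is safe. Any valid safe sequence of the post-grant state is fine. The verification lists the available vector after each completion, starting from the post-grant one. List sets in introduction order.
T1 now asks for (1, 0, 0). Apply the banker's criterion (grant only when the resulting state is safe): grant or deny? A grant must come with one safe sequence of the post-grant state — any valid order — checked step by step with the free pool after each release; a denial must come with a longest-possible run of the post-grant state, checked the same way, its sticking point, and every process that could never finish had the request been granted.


GRANT. The post-grant state is safe; one safe sequence: T4, T8, T5, T6, T1.
Key observation: post-grant, (1, 0, 2) remains, and an order beginning with T4 completes everyone.
Verifying the post-grant state step by step:
  pool = (1, 0, 2)
  run T4 (needs (1, 0, 2), free (1, 0, 2)); after release of (1, 0, 2) the pool is (2, 0, 4)
  run T8 (needs (0, 0, 1), free (2, 0, 4)); after release of (2, 0, 1) the pool is (4, 0, 5)
  run T5 (needs (3, 0, 5), free (4, 0, 5)); after release of (0, 0, 3) the pool is (4, 0, 8)
  run T6 (needs (1, 0, 6), free (4, 0, 8)); after release of (2, 2, 0) the pool is (6, 2, 8)
  run T1 (needs (2, 1, 6), free (6, 2, 8)); after release of (3, 0, 2) the pool is (9, 2, 10)


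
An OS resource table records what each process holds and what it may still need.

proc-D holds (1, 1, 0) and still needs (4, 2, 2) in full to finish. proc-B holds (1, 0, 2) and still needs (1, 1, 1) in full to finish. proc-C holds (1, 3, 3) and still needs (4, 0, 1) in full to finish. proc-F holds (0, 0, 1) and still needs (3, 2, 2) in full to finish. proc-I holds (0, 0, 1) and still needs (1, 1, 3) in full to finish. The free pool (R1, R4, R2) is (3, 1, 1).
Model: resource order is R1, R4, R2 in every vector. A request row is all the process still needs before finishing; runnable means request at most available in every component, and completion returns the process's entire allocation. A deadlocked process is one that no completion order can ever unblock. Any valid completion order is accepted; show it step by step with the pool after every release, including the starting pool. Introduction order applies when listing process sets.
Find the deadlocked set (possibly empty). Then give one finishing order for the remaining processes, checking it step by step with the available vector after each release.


The deadlocked set is empty.
Key observation: proc-B fits the free pool immediately, and its release cascades until everyone finishes.
The rest can finish in the order proc-B, proc-C, proc-D, proc-I, proc-F. Check, step by step:
  pool = (3, 1, 1)
  run proc-B (needs (1, 1, 1), free (3, 1, 1)); after release of (1, 0, 2) the pool is (4, 1, 3)
  run proc-C (needs (4, 0, 1), free (4, 1, 3)); after release of (1, 3, 3) the pool is (5, 4, 6)
  run proc-D (needs (4, 2, 2), free (5, 4, 6)); after release of (1, 1, 0) the pool is (6, 5, 6)
  run proc-I (needs (1, 1, 3), free (6, 5, 6)); after release of (0, 0, 1) the pool is (6, 5, 7)
  run proc-F (needs (3, 2, 2), free (6, 5, 7)); after release of (0, 0, 1) the pool is (6, 5, 8)


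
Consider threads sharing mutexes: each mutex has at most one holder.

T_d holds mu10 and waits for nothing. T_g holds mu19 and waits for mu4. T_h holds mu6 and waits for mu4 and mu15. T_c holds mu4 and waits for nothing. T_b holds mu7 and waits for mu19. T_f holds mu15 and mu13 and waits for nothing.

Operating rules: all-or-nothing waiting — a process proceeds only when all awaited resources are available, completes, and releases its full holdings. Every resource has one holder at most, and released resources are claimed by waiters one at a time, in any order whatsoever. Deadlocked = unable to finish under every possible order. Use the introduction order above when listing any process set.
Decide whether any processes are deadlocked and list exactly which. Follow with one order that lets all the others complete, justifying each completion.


The deadlocked set is empty.
Key observation: every chain of waits terminates; starting from the processes that wait on nothing, all the rest unlock in turn.
One completion order for the rest: T_c, T_g, T_b, T_d, T_f, T_h.
Walking it through:
  T_c waits on nothing -> runs at once and releases mu4
  run T_g (all its waits — mu4 — are resolved); releases mu19
  run T_b (all its waits — mu19 — are resolved); releases mu7
  T_d waits on nothing -> runs at once and releases mu10
  T_f waits on nothing -> runs at once and releases mu15 and mu13
  run T_h (all its waits — mu4 and mu15 — are resolved); releases mu6


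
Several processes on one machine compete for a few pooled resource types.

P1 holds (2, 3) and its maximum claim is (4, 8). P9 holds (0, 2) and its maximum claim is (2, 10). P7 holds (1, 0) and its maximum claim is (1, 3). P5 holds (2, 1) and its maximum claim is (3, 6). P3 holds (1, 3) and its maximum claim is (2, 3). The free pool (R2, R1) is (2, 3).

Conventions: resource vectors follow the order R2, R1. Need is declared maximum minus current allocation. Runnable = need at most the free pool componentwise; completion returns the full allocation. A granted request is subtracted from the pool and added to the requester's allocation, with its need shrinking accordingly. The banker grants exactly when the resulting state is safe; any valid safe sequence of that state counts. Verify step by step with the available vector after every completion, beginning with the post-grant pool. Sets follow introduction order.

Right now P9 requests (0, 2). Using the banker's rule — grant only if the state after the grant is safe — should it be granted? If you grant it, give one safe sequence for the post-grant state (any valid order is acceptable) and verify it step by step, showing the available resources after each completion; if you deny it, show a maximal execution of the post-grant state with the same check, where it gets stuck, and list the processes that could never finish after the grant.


DENY: after the grant no complete ordering would exist.
Key observation: even finishing P3, P7 leaves just (4, 4) free — too little R1 for any of the remaining processes.
Pretend the grant happened; the run P3, P7 goes as far as possible. Verifying each step:
  pool = (2, 1)
  P3 needs (1, 0) <= (2, 1) -> finishes; pool += (1, 3) = (3, 4)
  P7 needs (0, 3) <= (3, 4) -> finishes; pool += (1, 0) = (4, 4)
  blocked: P1 wants (2, 5), pool (4, 4) — not enough R1
  blocked: P9 wants (2, 6), pool (4, 4) — not enough R1
  blocked: P5 wants (1, 5), pool (4, 4) — not enough R1
Had the request been granted, P1, P9 and P5 could never finish.


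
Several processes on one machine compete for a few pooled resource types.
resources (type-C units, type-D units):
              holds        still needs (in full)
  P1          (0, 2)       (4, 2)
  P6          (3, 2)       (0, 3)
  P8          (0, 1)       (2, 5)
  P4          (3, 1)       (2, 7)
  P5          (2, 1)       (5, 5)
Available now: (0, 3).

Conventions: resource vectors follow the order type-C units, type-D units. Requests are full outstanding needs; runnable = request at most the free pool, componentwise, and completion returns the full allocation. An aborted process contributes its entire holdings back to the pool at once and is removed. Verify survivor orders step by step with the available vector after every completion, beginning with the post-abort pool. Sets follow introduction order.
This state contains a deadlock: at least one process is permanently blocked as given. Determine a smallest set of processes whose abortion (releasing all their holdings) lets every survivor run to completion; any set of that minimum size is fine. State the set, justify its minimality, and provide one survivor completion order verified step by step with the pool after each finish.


The answer: abort P5.
Key observation: the returned (2, 1) from P5 is what brings P1 — unrunnable before, under any order — into play at step 2.
No smaller set exists: with zero aborts the deadlock remains.
One survivor order: P6, P1, P8, P4. Check, step by step (post-abort pool first):
  pool = (2, 4)
  P6 needs (0, 3) <= (2, 4) -> finishes; pool += (3, 2) = (5, 6)
  P1 needs (4, 2) <= (5, 6) -> finishes; pool += (0, 2) = (5, 8)
  P8 needs (2, 5) <= (5, 8) -> finishes; pool += (0, 1) = (5, 9)
  P4 needs (2, 7) <= (5, 9) -> finishes; pool += (3, 1) = (8, 10)


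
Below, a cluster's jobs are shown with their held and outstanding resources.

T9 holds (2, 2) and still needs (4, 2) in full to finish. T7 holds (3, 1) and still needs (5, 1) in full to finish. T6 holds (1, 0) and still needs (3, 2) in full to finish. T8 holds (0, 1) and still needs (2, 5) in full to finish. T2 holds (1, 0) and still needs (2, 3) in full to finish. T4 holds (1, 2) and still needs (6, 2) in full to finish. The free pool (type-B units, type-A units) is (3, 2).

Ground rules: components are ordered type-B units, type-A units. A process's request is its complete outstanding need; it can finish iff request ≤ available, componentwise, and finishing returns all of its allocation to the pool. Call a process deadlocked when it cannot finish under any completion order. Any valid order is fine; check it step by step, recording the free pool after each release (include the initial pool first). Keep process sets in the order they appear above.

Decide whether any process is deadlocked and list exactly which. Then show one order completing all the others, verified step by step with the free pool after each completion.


The deadlocked set is empty.
Key observation: beginning at T6, releases accumulate fast enough that every process eventually fits.
A valid finishing order for the others: T6, T9, T7, T8, T4, T2. Verifying each step:
  pool = (3, 2)
  T6: need (3, 2) fits (3, 2); releases (1, 0), pool now (4, 2)
  T9: need (4, 2) fits (4, 2); releases (2, 2), pool now (6, 4)
  T7: need (5, 1) fits (6, 4); releases (3, 1), pool now (9, 5)
  T8: need (2, 5) fits (9, 5); releases (0, 1), pool now (9, 6)
  T4: need (6, 2) fits (9, 6); releases (1, 2), pool now (10, 8)
  T2: need (2, 3) fits (10, 8); releases (1, 0), pool now (11, 8)


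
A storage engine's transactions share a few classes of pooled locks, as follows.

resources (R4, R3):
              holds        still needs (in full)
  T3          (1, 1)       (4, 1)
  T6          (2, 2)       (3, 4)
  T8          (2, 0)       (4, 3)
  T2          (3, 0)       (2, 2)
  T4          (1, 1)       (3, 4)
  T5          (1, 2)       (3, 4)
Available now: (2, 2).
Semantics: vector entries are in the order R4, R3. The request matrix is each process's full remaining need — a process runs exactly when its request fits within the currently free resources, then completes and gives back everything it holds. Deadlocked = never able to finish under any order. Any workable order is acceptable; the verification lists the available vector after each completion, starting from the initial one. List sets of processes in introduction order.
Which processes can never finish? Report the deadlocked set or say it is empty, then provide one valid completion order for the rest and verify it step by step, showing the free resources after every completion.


Deadlocked: T6, T4 and T5.
Key observation: after T2, T3, T8 complete, (8, 3) is the best the pool ever gets, yet each leftover process wants more R3.
One completion order for the rest: T2, T3, T8. Verifying each step:
  pool = (2, 2)
  T2 needs (2, 2) <= (2, 2) -> finishes; pool += (3, 0) = (5, 2)
  T3 needs (4, 1) <= (5, 2) -> finishes; pool += (1, 1) = (6, 3)
  T8 needs (4, 3) <= (6, 3) -> finishes; pool += (2, 0) = (8, 3)
The blocked processes can never fit:
  T6 still needs (3, 4) but only (8, 3) is free — short on R3
  T4 still needs (3, 4) but only (8, 3) is free — short on R3
  T5 still needs (3, 4) but only (8, 3) is free — short on R3


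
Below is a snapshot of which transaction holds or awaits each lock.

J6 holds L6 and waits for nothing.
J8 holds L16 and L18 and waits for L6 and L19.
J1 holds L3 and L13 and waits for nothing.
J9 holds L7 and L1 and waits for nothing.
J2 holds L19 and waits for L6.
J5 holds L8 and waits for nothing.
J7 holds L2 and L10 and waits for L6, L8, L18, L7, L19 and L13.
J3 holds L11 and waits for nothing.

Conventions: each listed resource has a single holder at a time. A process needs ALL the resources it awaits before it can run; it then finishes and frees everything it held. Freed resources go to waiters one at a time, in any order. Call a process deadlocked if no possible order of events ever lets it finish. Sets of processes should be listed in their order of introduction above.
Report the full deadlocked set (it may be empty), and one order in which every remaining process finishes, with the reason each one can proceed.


No process is deadlocked.
Key observation: every chain of waits terminates; starting from the processes that wait on nothing, all the rest unlock in turn.
A valid finishing order for the others: J5, J1, J6, J9, J3, J2, J8, J7.
Verifying each step:
  J5: no waits; runs immediately, freeing L8
  J1: no waits; runs immediately, freeing L3 and L13
  J6: no waits; runs immediately, freeing L6
  J9: no waits; runs immediately, freeing L7 and L1
  J3: no waits; runs immediately, freeing L11
  J2 waits on L6 — all released -> runs and releases L19
  J8 waits on L6 and L19 — all released -> runs and releases L16 and L18
  J7 waits on L6, L8, L18, L7, L19 and L13 — all released -> runs and releases L2 and L10


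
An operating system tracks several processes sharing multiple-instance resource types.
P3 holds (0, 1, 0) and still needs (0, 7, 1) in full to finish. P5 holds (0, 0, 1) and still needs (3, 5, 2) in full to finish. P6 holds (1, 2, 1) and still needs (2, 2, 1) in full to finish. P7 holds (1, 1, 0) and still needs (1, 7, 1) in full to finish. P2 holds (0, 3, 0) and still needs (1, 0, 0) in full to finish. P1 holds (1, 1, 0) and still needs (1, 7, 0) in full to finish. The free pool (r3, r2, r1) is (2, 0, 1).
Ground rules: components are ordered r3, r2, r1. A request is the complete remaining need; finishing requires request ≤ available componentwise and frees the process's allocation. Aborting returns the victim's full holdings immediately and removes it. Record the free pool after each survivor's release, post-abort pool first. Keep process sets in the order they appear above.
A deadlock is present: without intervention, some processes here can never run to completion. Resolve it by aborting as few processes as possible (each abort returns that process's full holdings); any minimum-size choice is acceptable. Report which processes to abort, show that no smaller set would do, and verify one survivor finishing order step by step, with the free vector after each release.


Abort P7 and P1.
Key observation: aborting P7 and P1 returns (2, 2, 0), and P3 — hopeless before — runs at step 3 with the returned capacity in the pool.
Minimality, checking each single-abort alternative: P3 alone leaves P7 blocked (short on r2); P5 alone leaves P3 blocked (short on r2); P6 alone leaves P3 blocked (short on r2); P7 alone leaves P3 blocked (short on r2); P2 alone leaves P3 blocked (short on r2); P1 alone leaves P3 blocked (short on r2).
Survivors finish in the order: P6, P2, P3, P5. Verifying each step (pool after the aborts first):
  pool = (4, 2, 1)
  P6 needs (2, 2, 1) <= (4, 2, 1) -> finishes; pool += (1, 2, 1) = (5, 4, 2)
  P2 needs (1, 0, 0) <= (5, 4, 2) -> finishes; pool += (0, 3, 0) = (5, 7, 2)
  P3 needs (0, 7, 1) <= (5, 7, 2) -> finishes; pool += (0, 1, 0) = (5, 8, 2)
  P5 needs (3, 5, 2) <= (5, 8, 2) -> finishes; pool += (0, 0, 1) = (5, 8, 3)


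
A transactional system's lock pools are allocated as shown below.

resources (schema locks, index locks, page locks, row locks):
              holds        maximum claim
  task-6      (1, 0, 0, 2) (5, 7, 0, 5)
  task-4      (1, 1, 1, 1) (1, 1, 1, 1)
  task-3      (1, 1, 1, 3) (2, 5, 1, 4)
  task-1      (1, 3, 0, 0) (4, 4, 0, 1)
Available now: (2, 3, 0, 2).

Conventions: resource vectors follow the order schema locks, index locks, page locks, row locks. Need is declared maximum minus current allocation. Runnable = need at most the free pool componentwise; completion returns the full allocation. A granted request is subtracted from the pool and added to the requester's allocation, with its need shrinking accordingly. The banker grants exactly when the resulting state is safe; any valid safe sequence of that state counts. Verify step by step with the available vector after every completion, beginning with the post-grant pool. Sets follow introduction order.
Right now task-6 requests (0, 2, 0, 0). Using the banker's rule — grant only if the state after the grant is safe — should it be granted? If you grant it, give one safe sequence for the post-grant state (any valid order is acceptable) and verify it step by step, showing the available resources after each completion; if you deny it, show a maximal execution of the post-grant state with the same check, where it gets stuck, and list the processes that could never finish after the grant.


GRANT — the state after the grant stays safe, e.g. via task-4, task-1, task-3, task-6.
Key observation: granting shrinks the pool to (2, 1, 0, 2), yet task-4 still fits and the chain goes through.
Step-by-step check of the post-grant state:
  pool = (2, 1, 0, 2)
  task-4 needs (0, 0, 0, 0) <= (2, 1, 0, 2) -> finishes; pool += (1, 1, 1, 1) = (3, 2, 1, 3)
  task-1 needs (3, 1, 0, 1) <= (3, 2, 1, 3) -> finishes; pool += (1, 3, 0, 0) = (4, 5, 1, 3)
  task-3 needs (1, 4, 0, 1) <= (4, 5, 1, 3) -> finishes; pool += (1, 1, 1, 3) = (5, 6, 2, 6)
  task-6 needs (4, 5, 0, 3) <= (5, 6, 2, 6) -> finishes; pool += (1, 2, 0, 2) = (6, 8, 2, 8)


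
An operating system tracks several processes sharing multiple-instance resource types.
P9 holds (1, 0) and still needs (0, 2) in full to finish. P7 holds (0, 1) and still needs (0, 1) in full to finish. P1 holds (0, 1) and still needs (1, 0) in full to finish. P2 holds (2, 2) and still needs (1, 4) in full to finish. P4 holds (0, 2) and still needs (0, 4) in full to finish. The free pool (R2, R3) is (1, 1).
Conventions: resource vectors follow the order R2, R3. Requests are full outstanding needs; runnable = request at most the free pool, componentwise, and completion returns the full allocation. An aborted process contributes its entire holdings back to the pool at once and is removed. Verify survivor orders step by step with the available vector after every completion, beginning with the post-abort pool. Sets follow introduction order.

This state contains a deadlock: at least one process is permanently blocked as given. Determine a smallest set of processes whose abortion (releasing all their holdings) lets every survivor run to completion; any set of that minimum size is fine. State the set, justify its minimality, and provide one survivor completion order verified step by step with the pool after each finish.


Abort P4.
Key observation: the deadlocked P2 becomes finishable only because P4 released (0, 2); it completes at step 2 below.
Why nothing smaller works: aborting no one leaves the state deadlocked as given.
One survivor order: P7, P2, P1, P9. Verifying each step (post-abort pool first):
  pool = (1, 3)
  P7: need (0, 1) fits (1, 3); releases (0, 1), pool now (1, 4)
  P2: need (1, 4) fits (1, 4); releases (2, 2), pool now (3, 6)
  P1: need (1, 0) fits (3, 6); releases (0, 1), pool now (3, 7)
  P9: need (0, 2) fits (3, 7); releases (1, 0), pool now (4, 7)


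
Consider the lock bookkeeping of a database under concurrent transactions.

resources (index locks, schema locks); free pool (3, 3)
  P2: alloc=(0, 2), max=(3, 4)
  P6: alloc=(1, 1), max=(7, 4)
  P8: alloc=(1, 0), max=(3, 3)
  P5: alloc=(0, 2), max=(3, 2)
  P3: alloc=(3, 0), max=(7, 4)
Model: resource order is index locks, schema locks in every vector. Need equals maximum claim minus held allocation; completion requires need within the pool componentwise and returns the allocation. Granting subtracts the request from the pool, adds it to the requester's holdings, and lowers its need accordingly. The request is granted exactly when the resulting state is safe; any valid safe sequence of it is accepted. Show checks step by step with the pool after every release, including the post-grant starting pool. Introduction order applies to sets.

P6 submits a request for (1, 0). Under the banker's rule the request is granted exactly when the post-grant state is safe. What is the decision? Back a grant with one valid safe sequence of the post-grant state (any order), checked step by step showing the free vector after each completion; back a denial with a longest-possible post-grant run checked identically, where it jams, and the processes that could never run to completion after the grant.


DENY: after the grant no complete ordering would exist.
Key observation: P8, P5, P2 can finish, but then (3, 7) is all there is, and the blocked group's index locks demands exceed it.
On the post-grant state, P8, P5, P2 is a maximal run — nothing extends it. Step-by-step check:
  pool = (2, 3)
  run P8 (needs (2, 3), free (2, 3)); after release of (1, 0) the pool is (3, 3)
  run P5 (needs (3, 0), free (3, 3)); after release of (0, 2) the pool is (3, 5)
  run P2 (needs (3, 2), free (3, 5)); after release of (0, 2) the pool is (3, 7)
  P6 cannot run: need (5, 3) vs free (3, 7) (insufficient index locks)
  P3 cannot run: need (4, 4) vs free (3, 7) (insufficient index locks)
Post-grant, the permanently blocked set is P6 and P3.


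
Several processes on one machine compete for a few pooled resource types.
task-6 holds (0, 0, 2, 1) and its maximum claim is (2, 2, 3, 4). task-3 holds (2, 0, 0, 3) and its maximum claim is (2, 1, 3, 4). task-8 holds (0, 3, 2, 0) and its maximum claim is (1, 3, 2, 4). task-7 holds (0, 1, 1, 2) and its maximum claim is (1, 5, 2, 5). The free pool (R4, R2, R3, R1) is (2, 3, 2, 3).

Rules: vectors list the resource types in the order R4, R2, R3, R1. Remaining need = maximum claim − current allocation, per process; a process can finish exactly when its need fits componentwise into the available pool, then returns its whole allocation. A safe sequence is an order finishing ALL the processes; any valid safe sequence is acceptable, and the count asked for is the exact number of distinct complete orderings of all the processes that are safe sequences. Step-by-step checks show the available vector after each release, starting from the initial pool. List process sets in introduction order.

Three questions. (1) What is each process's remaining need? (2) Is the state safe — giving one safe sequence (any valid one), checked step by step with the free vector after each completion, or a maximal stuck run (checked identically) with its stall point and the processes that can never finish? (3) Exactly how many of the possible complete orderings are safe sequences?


(1) Need matrix, components ordered R4, R2, R3, R1:
  task-6: (2, 2, 1, 3)
  task-3: (0, 1, 3, 1)
  task-8: (1, 0, 0, 4)
  task-7: (1, 4, 1, 3)
(2) SAFE — a valid safe sequence is task-6, task-3, task-8, task-7.
Key observation: the order's first zero-slack moment is task-6 ((2, 2, 1, 3) needed, (2, 3, 2, 3) free — a requested resource with nothing to spare).
Step-by-step check:
  pool = (2, 3, 2, 3)
  run task-6 (needs (2, 2, 1, 3), free (2, 3, 2, 3)); after release of (0, 0, 2, 1) the pool is (2, 3, 4, 4)
  run task-3 (needs (0, 1, 3, 1), free (2, 3, 4, 4)); after release of (2, 0, 0, 3) the pool is (4, 3, 4, 7)
  run task-8 (needs (1, 0, 0, 4), free (4, 3, 4, 7)); after release of (0, 3, 2, 0) the pool is (4, 6, 6, 7)
  run task-7 (needs (1, 4, 1, 3), free (4, 6, 6, 7)); after release of (0, 1, 1, 2) the pool is (4, 7, 7, 9)
(3) The exact count: 3 of the possible complete orderings are safe sequences.


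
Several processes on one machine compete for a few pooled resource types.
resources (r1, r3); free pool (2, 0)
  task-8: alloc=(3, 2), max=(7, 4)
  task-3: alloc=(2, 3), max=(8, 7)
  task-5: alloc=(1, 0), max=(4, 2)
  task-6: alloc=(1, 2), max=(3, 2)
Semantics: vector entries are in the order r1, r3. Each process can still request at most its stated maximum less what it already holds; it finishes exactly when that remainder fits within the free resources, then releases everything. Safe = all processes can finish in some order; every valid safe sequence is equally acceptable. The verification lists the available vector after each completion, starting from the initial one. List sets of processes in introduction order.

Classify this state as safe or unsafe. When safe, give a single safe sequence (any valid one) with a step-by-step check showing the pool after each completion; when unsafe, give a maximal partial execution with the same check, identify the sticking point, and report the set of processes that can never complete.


SAFE. One safe sequence: task-6, task-5, task-8, task-3.
Key observation: reading the order forward, task-6 is the first process whose need (2, 0) meets the free pool (2, 0) exactly on a resource it requests.
Check, step by step:
  pool = (2, 0)
  run task-6 (needs (2, 0), free (2, 0)); after release of (1, 2) the pool is (3, 2)
  run task-5 (needs (3, 2), free (3, 2)); after release of (1, 0) the pool is (4, 2)
  run task-8 (needs (4, 2), free (4, 2)); after release of (3, 2) the pool is (7, 4)
  run task-3 (needs (6, 4), free (7, 4)); after release of (2, 3) the pool is (9, 7)
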